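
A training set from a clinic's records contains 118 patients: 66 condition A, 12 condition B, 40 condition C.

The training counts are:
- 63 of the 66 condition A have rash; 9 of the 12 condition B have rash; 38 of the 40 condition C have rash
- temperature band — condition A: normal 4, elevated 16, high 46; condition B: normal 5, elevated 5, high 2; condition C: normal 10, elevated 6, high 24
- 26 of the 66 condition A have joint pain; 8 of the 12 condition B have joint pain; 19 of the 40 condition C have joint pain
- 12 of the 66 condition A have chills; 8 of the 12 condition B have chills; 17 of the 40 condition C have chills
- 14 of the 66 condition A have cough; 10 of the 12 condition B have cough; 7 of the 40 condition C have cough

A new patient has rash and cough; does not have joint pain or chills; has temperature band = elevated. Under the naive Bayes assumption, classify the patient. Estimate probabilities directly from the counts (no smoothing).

condition A

condition A: (66/118) × (63/66) × (16/66) × (40/66) × (54/66) × (14/66) ≈ 0.013614
condition B: (12/118) × (9/12) × (5/12) × (4/12) × (4/12) × (10/12) ≈ 0.00294256
condition C: (40/118) × (38/40) × (6/40) × (21/40) × (23/40) × (7/40) ≈ 0.00255187
Highest score → condition A.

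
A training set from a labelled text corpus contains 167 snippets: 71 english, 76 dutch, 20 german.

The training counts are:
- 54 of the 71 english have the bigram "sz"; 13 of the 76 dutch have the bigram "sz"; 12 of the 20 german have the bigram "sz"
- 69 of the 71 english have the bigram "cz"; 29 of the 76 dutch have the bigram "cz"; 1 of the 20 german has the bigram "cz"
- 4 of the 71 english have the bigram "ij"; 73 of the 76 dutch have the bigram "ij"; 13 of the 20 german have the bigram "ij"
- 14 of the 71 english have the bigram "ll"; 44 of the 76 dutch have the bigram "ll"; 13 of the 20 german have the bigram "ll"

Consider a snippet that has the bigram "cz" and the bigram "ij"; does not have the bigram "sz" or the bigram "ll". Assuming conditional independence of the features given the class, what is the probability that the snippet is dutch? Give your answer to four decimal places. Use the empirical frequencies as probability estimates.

0.9206

english: (71/167) × (17/71) × (69/71) × (4/71) × (57/71) ≈ 0.00447447
dutch: (76/167) × (63/76) × (29/76) × (73/76) × (32/76) ≈ 0.0582176
german: (20/167) × (8/20) × (1/20) × (13/20) × (7/20) ≈ 0.00054491
P(dutch | x) = 0.0582176 / 0.06323698 ≈ 0.9206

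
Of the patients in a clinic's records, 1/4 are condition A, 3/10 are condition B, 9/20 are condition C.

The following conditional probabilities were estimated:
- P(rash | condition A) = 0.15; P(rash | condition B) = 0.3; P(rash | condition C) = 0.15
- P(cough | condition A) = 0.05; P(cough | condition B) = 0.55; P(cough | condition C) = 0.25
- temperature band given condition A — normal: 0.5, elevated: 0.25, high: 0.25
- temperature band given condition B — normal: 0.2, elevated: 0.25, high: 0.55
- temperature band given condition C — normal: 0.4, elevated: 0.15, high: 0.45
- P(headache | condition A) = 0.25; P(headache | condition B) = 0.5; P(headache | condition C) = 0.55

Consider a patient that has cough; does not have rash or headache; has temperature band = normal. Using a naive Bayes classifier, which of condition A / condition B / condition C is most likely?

condition C

condition A: 0.25 × (1−0.15) × 0.05 × 0.5 × (1−0.25) = 0.003984375
condition B: 0.3 × (1−0.3) × 0.55 × 0.2 × (1−0.5) = 0.01155
condition C: 0.45 × (1−0.15) × 0.25 × 0.4 × (1−0.55) = 0.0172125
Highest score → condition C.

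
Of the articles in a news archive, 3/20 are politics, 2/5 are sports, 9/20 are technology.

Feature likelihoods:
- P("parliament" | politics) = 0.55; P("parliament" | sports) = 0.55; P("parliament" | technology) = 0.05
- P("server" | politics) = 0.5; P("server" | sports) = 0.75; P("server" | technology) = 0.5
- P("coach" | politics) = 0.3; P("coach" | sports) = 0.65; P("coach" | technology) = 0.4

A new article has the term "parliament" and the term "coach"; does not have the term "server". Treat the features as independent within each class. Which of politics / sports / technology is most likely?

politics: 0.15 × 0.55 × (1−0.5) × 0.3 = 0.012375
sports: 0.4 × 0.55 × (1−0.75) × 0.65 = 0.03575
technology: 0.45 × 0.05 × (1−0.5) × 0.4 = 0.0045
Highest score → sports.

sports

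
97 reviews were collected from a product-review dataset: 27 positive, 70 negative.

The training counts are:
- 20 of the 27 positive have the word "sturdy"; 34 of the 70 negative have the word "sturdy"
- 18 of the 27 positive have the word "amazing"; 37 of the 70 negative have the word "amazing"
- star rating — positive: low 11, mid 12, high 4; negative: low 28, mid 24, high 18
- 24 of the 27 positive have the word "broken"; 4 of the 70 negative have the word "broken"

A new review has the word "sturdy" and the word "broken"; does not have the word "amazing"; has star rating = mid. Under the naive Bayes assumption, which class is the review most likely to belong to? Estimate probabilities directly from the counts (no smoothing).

positive

positive: (27/97) × (20/27) × (9/27) × (12/27) × (24/27) ≈ 0.027152
negative: (70/97) × (34/70) × (33/70) × (24/70) × (4/70) ≈ 0.00323741
Highest score → positive.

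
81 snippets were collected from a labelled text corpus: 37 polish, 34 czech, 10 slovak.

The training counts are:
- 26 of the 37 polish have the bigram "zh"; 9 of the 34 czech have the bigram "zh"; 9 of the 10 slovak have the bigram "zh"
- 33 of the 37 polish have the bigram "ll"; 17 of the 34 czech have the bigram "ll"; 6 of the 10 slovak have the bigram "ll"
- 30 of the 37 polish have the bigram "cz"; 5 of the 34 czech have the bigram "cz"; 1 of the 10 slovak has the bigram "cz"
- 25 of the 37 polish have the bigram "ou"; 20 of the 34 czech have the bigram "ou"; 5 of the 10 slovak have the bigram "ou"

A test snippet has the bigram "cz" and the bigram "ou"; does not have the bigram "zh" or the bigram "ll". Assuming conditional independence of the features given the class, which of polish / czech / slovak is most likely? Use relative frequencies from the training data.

czech

polish: (37/81) × (11/37) × (4/37) × (30/37) × (25/37) ≈ 0.00804311
czech: (34/81) × (25/34) × (17/34) × (5/34) × (20/34) ≈ 0.0133496
slovak: (10/81) × (1/10) × (4/10) × (1/10) × (5/10) ≈ 0.000246914
Highest score → czech.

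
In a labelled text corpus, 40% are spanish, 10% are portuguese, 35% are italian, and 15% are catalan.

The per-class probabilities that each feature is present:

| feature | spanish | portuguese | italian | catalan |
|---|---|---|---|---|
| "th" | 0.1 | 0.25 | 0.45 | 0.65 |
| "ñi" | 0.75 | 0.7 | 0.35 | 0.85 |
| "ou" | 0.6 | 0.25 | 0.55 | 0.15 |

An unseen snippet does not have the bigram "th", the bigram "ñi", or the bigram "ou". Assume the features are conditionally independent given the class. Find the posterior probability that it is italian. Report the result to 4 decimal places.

0.4859

spanish: 0.4 × (1−0.1) × (1−0.75) × (1−0.6) = 0.036
portuguese: 0.1 × (1−0.25) × (1−0.7) × (1−0.25) = 0.016875
italian: 0.35 × (1−0.45) × (1−0.35) × (1−0.55) = 0.05630625
catalan: 0.15 × (1−0.65) × (1−0.85) × (1−0.15) = 0.00669375
P(italian | x) = 0.05630625 / 0.115875 ≈ 0.4859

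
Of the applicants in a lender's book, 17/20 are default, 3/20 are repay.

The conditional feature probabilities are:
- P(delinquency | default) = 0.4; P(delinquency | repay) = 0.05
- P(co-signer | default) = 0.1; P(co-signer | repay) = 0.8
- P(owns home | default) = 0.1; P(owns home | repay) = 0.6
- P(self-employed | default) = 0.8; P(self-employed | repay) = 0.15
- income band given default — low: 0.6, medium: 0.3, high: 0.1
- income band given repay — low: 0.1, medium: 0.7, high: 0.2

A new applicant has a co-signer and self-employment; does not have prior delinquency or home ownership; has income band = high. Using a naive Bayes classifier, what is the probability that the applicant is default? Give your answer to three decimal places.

0.729

default: 0.85 × (1−0.4) × 0.1 × (1−0.1) × 0.8 × 0.1 = 0.003672
repay: 0.15 × (1−0.05) × 0.8 × (1−0.6) × 0.15 × 0.2 = 0.001368
P(default | x) = 0.003672 / 0.00504 ≈ 0.729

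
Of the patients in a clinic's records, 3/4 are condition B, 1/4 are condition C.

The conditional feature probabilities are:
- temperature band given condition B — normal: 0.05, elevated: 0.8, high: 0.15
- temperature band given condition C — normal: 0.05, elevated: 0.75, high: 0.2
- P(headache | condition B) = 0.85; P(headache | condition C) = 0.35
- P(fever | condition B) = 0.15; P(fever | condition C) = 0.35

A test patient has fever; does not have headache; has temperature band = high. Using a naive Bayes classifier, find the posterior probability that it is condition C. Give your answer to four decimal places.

0.8180

condition B: 0.75 × 0.15 × (1−0.85) × 0.15 = 0.00253125
condition C: 0.25 × 0.2 × (1−0.35) × 0.35 = 0.011375
P(condition C | x) = 0.011375 / 0.01390625 ≈ 0.8180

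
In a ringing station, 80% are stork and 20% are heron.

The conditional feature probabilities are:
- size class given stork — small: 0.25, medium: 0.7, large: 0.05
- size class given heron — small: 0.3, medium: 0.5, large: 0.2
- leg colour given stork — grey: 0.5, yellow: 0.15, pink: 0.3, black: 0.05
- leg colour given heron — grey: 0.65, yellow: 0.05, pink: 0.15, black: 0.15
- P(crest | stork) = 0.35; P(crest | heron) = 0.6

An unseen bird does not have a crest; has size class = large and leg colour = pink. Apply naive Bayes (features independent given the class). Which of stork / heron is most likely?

stork

stork: 0.8 × 0.05 × 0.3 × (1−0.35) = 0.0078
heron: 0.2 × 0.2 × 0.15 × (1−0.6) = 0.0024
Highest score → stork.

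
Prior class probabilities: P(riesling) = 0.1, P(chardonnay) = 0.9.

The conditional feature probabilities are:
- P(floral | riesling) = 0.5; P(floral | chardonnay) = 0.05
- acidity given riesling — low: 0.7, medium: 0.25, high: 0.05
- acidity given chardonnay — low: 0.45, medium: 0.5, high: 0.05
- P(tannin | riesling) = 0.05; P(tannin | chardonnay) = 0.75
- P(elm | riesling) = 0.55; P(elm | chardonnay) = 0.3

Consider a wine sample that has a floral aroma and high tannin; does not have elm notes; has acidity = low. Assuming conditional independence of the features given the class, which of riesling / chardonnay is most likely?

riesling: 0.1 × 0.5 × 0.7 × 0.05 × (1−0.55) = 0.0007875
chardonnay: 0.9 × 0.05 × 0.45 × 0.75 × (1−0.3) = 0.01063125
Highest score → chardonnay.

chardonnay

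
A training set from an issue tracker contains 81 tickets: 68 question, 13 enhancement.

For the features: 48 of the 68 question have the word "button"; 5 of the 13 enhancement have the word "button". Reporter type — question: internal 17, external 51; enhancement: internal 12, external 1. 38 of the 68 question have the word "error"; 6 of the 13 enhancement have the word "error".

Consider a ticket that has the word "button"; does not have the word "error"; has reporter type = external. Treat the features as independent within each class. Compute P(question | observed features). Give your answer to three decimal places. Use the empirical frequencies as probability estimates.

question: (68/81) × (48/68) × (51/68) × (30/68) ≈ 0.196078
enhancement: (13/81) × (5/13) × (1/13) × (7/13) ≈ 0.0025568
P(question | x) = 0.196078 / 0.1986348 ≈ 0.987

0.987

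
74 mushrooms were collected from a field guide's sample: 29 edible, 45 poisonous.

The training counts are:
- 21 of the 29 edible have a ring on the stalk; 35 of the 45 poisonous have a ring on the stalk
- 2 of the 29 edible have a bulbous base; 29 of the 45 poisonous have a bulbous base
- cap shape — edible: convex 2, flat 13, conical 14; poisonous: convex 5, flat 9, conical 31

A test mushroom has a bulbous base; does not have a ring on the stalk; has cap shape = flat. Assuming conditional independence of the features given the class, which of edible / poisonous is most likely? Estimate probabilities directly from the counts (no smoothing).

edible: (29/74) × (8/29) × (2/29) × (13/29) ≈ 0.00334222
poisonous: (45/74) × (10/45) × (29/45) × (9/45) ≈ 0.0174174
Highest score → poisonous.

poisonous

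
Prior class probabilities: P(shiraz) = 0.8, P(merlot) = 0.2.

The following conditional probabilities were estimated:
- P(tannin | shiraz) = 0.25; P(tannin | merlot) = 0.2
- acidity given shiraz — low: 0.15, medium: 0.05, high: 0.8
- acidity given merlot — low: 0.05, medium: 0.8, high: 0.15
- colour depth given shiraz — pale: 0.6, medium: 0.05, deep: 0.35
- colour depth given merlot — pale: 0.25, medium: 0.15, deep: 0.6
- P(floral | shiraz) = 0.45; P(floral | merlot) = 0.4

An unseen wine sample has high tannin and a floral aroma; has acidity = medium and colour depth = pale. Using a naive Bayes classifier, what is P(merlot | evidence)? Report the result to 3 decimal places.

shiraz: 0.8 × 0.25 × 0.05 × 0.6 × 0.45 = 0.0027
merlot: 0.2 × 0.2 × 0.8 × 0.25 × 0.4 = 0.0032
P(merlot | x) = 0.0032 / 0.0059 ≈ 0.542

0.542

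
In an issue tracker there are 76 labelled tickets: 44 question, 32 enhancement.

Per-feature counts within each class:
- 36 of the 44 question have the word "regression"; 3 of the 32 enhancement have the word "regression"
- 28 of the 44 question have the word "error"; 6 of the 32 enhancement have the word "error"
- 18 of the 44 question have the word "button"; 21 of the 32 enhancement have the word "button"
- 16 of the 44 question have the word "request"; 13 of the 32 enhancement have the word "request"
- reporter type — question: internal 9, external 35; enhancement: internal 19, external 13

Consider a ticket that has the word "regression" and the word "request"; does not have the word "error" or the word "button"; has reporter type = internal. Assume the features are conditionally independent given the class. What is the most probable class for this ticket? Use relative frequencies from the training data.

question

question: (44/76) × (36/44) × (16/44) × (26/44) × (16/44) × (9/44) ≈ 0.00757066
enhancement: (32/76) × (3/32) × (26/32) × (11/32) × (13/32) × (19/32) = 0.002659320831298828125
Highest score → question.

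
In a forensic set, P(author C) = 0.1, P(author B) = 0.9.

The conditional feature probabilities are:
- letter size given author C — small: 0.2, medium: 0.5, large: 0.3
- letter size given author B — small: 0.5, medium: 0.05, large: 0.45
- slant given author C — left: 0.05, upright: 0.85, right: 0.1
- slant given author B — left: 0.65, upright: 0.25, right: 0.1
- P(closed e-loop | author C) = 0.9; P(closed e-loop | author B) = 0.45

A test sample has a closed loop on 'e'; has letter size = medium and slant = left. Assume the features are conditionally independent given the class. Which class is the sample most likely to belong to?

author B

author C: 0.1 × 0.5 × 0.05 × 0.9 = 0.00225
author B: 0.9 × 0.05 × 0.65 × 0.45 = 0.0131625
Highest score → author B.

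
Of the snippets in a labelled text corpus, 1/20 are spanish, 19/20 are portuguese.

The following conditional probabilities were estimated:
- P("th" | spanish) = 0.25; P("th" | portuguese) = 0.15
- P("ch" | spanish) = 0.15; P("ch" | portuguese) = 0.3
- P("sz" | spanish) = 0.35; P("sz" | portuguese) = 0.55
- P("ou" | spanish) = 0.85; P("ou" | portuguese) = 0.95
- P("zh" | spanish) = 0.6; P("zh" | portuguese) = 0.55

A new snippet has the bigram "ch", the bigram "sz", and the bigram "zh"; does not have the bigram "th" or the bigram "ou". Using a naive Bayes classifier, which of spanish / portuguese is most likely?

portuguese

spanish: 0.05 × (1−0.25) × 0.15 × 0.35 × (1−0.85) × 0.6 = 0.0001771875
portuguese: 0.95 × (1−0.15) × 0.3 × 0.55 × (1−0.95) × 0.55 = 0.00366403125
Highest score → portuguese.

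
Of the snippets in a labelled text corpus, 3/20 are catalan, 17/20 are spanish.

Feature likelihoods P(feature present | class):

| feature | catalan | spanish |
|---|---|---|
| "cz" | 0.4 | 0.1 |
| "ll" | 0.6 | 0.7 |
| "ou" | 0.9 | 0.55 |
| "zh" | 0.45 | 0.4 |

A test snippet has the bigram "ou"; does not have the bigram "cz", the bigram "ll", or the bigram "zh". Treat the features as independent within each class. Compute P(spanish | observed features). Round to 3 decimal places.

catalan: 0.15 × (1−0.4) × (1−0.6) × 0.9 × (1−0.45) = 0.01782
spanish: 0.85 × (1−0.1) × (1−0.7) × 0.55 × (1−0.4) = 0.075735
P(spanish | x) = 0.075735 / 0.093555 ≈ 0.810

0.810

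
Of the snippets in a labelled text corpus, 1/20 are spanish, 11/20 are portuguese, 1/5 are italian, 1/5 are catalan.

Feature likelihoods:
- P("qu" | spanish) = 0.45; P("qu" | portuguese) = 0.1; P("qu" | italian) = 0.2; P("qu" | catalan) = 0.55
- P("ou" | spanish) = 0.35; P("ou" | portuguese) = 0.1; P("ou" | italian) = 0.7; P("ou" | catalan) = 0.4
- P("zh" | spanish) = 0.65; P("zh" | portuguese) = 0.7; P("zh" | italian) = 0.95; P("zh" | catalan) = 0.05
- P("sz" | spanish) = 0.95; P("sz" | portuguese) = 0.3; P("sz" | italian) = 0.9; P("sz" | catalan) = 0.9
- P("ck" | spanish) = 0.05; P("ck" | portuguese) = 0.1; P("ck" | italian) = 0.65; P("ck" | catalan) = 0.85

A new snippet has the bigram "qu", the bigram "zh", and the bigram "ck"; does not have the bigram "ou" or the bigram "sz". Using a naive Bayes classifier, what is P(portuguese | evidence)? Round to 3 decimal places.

0.699

spanish: 0.05 × 0.45 × (1−0.35) × 0.65 × (1−0.95) × 0.05 = 0.000023765625
portuguese: 0.55 × 0.1 × (1−0.1) × 0.7 × (1−0.3) × 0.1 = 0.0024255
italian: 0.2 × 0.2 × (1−0.7) × 0.95 × (1−0.9) × 0.65 = 0.000741
catalan: 0.2 × 0.55 × (1−0.4) × 0.05 × (1−0.9) × 0.85 = 0.0002805
P(portuguese | x) = 0.0024255 / 0.003470765625 ≈ 0.699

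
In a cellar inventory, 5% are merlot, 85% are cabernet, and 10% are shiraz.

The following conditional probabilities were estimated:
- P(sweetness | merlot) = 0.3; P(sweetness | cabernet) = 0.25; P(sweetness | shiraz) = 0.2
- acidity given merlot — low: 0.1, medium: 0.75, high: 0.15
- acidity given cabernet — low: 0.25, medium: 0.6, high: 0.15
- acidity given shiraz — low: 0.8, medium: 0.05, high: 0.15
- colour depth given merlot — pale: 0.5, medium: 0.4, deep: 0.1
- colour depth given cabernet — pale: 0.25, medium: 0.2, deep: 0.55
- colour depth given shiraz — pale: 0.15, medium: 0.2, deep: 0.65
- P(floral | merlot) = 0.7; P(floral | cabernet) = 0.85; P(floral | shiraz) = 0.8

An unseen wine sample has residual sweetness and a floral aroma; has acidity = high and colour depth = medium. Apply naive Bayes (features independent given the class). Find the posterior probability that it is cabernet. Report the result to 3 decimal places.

merlot: 0.05 × 0.3 × 0.15 × 0.4 × 0.7 = 0.00063
cabernet: 0.85 × 0.25 × 0.15 × 0.2 × 0.85 = 0.00541875
shiraz: 0.1 × 0.2 × 0.15 × 0.2 × 0.8 = 0.00048
P(cabernet | x) = 0.00541875 / 0.00652875 ≈ 0.830

0.830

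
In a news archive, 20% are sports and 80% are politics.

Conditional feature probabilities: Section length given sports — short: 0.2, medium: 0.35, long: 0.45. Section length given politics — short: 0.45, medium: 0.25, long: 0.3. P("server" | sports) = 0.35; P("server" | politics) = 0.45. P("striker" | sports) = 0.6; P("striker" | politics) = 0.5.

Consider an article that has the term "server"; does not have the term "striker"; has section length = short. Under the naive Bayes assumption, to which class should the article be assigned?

politics

sports: 0.2 × 0.2 × 0.35 × (1−0.6) = 0.0056
politics: 0.8 × 0.45 × 0.45 × (1−0.5) = 0.081
Highest score → politics.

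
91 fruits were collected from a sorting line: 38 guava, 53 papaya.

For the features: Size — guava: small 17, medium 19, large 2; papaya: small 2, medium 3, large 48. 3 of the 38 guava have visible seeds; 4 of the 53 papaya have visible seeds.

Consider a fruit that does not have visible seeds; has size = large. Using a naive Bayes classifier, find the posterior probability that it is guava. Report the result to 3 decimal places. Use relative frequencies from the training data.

0.040

guava: (38/91) × (2/38) × (35/38) ≈ 0.0202429
papaya: (53/91) × (48/53) × (49/53) ≈ 0.487663
P(guava | x) = 0.0202429 / 0.5079059 ≈ 0.040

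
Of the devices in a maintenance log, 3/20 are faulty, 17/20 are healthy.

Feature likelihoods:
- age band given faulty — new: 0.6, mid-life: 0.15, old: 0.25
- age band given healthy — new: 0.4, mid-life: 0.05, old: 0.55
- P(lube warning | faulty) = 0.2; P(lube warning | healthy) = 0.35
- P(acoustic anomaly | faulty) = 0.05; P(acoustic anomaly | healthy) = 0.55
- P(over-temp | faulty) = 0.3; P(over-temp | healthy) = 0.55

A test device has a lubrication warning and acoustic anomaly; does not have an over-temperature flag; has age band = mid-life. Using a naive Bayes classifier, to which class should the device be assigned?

faulty: 0.15 × 0.15 × 0.2 × 0.05 × (1−0.3) = 0.0001575
healthy: 0.85 × 0.05 × 0.35 × 0.55 × (1−0.55) = 0.0036815625
Highest score → healthy.

healthy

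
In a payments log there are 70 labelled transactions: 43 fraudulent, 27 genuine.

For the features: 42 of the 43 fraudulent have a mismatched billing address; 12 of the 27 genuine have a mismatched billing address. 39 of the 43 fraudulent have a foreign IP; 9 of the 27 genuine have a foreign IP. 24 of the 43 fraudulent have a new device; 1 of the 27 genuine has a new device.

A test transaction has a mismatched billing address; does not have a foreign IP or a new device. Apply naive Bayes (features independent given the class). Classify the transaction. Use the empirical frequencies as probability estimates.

genuine

fraudulent: (43/70) × (42/43) × (4/43) × (19/43) ≈ 0.024662
genuine: (27/70) × (12/27) × (18/27) × (26/27) ≈ 0.110053
Highest score → genuine.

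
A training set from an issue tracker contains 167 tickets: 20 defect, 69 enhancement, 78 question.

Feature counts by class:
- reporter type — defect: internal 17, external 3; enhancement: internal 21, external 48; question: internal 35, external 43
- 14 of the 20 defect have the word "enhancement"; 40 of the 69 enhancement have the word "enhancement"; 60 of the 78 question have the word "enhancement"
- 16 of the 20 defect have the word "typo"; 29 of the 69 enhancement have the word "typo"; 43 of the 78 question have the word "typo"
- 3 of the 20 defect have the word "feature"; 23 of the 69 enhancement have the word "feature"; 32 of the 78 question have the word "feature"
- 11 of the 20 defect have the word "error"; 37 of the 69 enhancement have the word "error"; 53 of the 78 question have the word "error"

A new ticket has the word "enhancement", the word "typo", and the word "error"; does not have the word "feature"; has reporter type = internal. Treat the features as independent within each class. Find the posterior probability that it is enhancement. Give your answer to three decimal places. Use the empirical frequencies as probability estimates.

defect: (20/167) × (17/20) × (14/20) × (16/20) × (17/20) × (11/20) ≈ 0.0266503
enhancement: (69/167) × (21/69) × (40/69) × (29/69) × (46/69) × (37/69) ≈ 0.0109528
question: (78/167) × (35/78) × (60/78) × (43/78) × (46/78) × (53/78) ≈ 0.0356145
P(enhancement | x) = 0.0109528 / 0.0732176 ≈ 0.150

0.150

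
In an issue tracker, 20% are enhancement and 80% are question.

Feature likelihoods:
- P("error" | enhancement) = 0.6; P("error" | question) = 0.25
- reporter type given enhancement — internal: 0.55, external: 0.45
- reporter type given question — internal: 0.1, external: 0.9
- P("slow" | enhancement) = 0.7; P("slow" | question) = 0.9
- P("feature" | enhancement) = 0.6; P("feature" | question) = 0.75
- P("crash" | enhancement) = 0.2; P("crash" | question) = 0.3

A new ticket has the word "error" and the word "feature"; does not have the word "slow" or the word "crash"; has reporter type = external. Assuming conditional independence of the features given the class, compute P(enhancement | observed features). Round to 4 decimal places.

0.4514

enhancement: 0.2 × 0.6 × 0.45 × (1−0.7) × 0.6 × (1−0.2) = 0.007776
question: 0.8 × 0.25 × 0.9 × (1−0.9) × 0.75 × (1−0.3) = 0.00945
P(enhancement | x) = 0.007776 / 0.017226 ≈ 0.4514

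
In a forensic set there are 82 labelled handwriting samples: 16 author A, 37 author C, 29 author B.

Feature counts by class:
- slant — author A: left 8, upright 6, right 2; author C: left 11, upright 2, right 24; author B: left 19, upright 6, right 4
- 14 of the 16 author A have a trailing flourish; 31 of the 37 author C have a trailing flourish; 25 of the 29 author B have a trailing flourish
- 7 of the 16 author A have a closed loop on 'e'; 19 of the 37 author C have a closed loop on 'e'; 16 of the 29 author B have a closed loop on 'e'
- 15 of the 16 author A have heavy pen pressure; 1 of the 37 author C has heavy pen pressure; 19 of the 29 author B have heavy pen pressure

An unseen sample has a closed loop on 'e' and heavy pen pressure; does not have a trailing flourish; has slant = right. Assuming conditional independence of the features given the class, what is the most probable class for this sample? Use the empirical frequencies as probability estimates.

author A: (16/82) × (2/16) × (2/16) × (7/16) × (15/16) ≈ 0.00125048
author C: (37/82) × (24/37) × (6/37) × (19/37) × (1/37) ≈ 0.000658714
author B: (29/82) × (4/29) × (4/29) × (16/29) × (19/29) ≈ 0.00243212
Highest score → author B.

author B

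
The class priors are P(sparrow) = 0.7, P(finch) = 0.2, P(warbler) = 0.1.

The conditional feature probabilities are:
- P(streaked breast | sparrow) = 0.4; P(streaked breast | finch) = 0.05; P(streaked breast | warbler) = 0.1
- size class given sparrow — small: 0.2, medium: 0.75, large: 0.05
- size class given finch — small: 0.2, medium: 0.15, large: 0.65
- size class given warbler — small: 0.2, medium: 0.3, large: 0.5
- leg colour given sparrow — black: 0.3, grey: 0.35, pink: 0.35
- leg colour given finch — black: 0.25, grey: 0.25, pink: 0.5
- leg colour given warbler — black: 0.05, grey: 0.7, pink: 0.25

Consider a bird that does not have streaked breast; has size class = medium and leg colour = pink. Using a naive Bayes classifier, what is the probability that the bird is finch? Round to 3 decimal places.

sparrow: 0.7 × (1−0.4) × 0.75 × 0.35 = 0.11025
finch: 0.2 × (1−0.05) × 0.15 × 0.5 = 0.01425
warbler: 0.1 × (1−0.1) × 0.3 × 0.25 = 0.00675
P(finch | x) = 0.01425 / 0.13125 ≈ 0.109

0.109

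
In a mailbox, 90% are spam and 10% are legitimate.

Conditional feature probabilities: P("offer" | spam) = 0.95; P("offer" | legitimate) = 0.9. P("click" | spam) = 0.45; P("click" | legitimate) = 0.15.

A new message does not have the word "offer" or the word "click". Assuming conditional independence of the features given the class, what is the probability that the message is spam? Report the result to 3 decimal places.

spam: 0.9 × (1−0.95) × (1−0.45) = 0.02475
legitimate: 0.1 × (1−0.9) × (1−0.15) = 0.0085
P(spam | x) = 0.02475 / 0.03325 ≈ 0.744

0.744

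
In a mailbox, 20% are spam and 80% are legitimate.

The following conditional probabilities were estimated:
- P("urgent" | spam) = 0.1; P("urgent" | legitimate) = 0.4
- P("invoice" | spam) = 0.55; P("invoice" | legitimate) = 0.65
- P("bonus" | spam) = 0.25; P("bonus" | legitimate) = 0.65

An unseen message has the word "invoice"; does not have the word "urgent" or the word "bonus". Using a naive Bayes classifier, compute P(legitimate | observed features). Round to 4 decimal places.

spam: 0.2 × (1−0.1) × 0.55 × (1−0.25) = 0.07425
legitimate: 0.8 × (1−0.4) × 0.65 × (1−0.65) = 0.1092
P(legitimate | x) = 0.1092 / 0.18345 ≈ 0.5953

0.5953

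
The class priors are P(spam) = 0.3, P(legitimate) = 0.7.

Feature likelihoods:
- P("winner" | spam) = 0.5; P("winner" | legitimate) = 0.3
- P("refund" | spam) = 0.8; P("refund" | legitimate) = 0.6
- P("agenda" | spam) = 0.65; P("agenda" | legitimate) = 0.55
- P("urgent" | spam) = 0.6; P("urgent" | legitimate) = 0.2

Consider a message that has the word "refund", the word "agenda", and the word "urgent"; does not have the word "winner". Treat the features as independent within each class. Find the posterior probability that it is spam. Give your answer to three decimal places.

0.591

spam: 0.3 × (1−0.5) × 0.8 × 0.65 × 0.6 = 0.0468
legitimate: 0.7 × (1−0.3) × 0.6 × 0.55 × 0.2 = 0.03234
P(spam | x) = 0.0468 / 0.07914 ≈ 0.591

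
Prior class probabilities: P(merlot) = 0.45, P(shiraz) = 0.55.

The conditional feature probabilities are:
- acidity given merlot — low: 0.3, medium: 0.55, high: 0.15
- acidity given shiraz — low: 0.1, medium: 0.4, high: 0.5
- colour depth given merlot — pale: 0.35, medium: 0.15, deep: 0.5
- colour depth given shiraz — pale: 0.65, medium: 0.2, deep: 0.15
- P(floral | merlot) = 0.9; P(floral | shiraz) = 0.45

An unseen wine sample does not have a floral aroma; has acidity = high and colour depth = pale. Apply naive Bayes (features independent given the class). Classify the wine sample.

shiraz

merlot: 0.45 × 0.15 × 0.35 × (1−0.9) = 0.0023625
shiraz: 0.55 × 0.5 × 0.65 × (1−0.45) = 0.0983125
Highest score → shiraz.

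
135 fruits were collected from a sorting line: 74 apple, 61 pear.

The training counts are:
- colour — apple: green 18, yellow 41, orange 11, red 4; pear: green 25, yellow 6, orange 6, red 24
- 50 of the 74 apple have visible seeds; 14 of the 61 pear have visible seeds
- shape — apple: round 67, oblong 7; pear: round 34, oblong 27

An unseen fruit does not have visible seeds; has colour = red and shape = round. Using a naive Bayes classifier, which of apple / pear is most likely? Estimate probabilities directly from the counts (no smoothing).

apple: (74/135) × (4/74) × (24/74) × (67/74) ≈ 0.00870059
pear: (61/135) × (24/61) × (47/61) × (34/61) ≈ 0.0763475
Highest score → pear.

pear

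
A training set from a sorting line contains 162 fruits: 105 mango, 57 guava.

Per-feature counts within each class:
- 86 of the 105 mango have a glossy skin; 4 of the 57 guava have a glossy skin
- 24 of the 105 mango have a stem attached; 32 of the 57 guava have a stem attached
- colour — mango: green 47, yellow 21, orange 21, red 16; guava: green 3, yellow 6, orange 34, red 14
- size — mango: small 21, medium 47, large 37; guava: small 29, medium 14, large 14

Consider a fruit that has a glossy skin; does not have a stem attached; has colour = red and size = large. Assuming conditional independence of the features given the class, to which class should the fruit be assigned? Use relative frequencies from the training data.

mango: (105/162) × (86/105) × (81/105) × (16/105) × (37/105) ≈ 0.0219898
guava: (57/162) × (4/57) × (25/57) × (14/57) × (14/57) ≈ 0.000653306
Highest score → mango.

mango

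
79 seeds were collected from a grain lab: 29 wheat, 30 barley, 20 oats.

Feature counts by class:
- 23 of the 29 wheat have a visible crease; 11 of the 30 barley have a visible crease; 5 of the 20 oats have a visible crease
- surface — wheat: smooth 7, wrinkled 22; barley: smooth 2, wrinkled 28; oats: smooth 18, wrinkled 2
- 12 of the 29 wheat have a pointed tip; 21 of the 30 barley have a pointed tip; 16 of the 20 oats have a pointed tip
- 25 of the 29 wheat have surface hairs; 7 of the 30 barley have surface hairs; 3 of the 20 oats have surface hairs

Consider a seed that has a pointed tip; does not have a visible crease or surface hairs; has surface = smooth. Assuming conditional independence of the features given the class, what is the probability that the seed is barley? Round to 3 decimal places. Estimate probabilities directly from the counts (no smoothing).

wheat: (29/79) × (6/29) × (7/29) × (12/29) × (4/29) ≈ 0.00104633
barley: (30/79) × (19/30) × (2/30) × (21/30) × (23/30) ≈ 0.00860478
oats: (20/79) × (15/20) × (18/20) × (16/20) × (17/20) ≈ 0.116203
P(barley | x) = 0.00860478 / 0.12585411 ≈ 0.068

0.068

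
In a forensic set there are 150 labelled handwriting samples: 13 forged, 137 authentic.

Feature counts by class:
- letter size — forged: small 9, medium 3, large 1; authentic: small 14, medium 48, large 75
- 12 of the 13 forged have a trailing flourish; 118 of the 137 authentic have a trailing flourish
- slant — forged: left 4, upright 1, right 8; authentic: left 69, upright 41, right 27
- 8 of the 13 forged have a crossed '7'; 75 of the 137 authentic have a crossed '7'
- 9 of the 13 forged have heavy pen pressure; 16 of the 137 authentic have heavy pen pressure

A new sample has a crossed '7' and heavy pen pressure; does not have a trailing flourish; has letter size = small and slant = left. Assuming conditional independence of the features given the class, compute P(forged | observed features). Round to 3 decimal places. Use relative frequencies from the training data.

0.592

forged: (13/150) × (9/13) × (1/13) × (4/13) × (8/13) × (9/13) ≈ 0.000605021
authentic: (137/150) × (14/137) × (19/137) × (69/137) × (75/137) × (16/137) ≈ 0.00041681
P(forged | x) = 0.000605021 / 0.001021831 ≈ 0.592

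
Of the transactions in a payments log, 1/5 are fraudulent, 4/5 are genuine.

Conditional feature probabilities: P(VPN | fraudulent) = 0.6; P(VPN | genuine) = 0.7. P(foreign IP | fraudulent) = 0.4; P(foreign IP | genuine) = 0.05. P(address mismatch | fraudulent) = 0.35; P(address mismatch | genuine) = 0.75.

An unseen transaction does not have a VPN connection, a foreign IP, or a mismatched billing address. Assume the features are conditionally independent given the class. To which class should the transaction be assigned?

fraudulent: 0.2 × (1−0.6) × (1−0.4) × (1−0.35) = 0.0312
genuine: 0.8 × (1−0.7) × (1−0.05) × (1−0.75) = 0.057
Highest score → genuine.

genuine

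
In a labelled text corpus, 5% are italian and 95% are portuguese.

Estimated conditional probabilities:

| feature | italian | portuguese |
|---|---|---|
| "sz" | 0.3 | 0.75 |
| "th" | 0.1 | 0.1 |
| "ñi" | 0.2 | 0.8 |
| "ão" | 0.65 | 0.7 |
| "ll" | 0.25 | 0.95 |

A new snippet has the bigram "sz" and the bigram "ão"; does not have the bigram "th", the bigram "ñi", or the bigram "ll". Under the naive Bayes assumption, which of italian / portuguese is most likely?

italian: 0.05 × 0.3 × (1−0.1) × (1−0.2) × 0.65 × (1−0.25) = 0.005265
portuguese: 0.95 × 0.75 × (1−0.1) × (1−0.8) × 0.7 × (1−0.95) = 0.00448875
Highest score → italian.

italian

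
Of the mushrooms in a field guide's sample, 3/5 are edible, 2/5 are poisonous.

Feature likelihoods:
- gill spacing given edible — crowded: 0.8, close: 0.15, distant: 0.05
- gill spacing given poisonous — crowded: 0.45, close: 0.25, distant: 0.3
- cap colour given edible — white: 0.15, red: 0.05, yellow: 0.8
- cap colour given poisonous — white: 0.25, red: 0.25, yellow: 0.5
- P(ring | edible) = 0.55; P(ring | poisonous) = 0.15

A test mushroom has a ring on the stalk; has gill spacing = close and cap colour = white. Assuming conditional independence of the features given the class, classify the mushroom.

edible: 0.6 × 0.15 × 0.15 × 0.55 = 0.007425
poisonous: 0.4 × 0.25 × 0.25 × 0.15 = 0.00375
Highest score → edible.

edible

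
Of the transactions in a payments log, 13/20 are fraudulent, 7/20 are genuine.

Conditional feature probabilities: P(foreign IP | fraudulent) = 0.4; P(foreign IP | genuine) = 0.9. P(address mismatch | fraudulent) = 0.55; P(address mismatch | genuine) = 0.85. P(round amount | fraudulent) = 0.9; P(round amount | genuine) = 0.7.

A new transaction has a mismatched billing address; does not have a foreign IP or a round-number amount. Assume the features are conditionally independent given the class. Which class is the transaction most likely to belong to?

fraudulent: 0.65 × (1−0.4) × 0.55 × (1−0.9) = 0.02145
genuine: 0.35 × (1−0.9) × 0.85 × (1−0.7) = 0.008925
Highest score → fraudulent.

fraudulent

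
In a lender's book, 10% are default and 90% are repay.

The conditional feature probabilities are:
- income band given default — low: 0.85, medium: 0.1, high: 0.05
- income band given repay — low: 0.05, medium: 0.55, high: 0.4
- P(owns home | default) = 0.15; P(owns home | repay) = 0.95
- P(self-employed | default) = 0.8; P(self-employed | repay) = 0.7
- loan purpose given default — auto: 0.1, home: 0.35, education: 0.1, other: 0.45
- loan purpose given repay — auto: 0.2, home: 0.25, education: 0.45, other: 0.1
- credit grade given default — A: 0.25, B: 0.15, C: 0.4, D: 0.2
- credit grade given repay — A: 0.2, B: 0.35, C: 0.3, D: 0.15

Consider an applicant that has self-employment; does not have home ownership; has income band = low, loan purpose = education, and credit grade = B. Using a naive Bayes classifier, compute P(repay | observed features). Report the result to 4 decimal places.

0.2225

default: 0.1 × 0.85 × (1−0.15) × 0.8 × 0.1 × 0.15 = 0.000867
repay: 0.9 × 0.05 × (1−0.95) × 0.7 × 0.45 × 0.35 = 0.0002480625
P(repay | x) = 0.0002480625 / 0.0011150625 ≈ 0.2225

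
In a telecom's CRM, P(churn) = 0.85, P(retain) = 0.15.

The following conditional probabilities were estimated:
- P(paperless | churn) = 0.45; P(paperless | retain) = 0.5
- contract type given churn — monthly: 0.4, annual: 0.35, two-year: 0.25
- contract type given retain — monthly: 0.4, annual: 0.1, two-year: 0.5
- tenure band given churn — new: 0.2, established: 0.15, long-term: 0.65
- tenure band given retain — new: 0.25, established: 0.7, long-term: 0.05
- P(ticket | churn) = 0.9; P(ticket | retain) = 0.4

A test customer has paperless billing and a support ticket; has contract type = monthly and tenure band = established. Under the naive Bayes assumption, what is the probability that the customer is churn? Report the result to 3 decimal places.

0.711

churn: 0.85 × 0.45 × 0.4 × 0.15 × 0.9 = 0.020655
retain: 0.15 × 0.5 × 0.4 × 0.7 × 0.4 = 0.0084
P(churn | x) = 0.020655 / 0.029055 ≈ 0.711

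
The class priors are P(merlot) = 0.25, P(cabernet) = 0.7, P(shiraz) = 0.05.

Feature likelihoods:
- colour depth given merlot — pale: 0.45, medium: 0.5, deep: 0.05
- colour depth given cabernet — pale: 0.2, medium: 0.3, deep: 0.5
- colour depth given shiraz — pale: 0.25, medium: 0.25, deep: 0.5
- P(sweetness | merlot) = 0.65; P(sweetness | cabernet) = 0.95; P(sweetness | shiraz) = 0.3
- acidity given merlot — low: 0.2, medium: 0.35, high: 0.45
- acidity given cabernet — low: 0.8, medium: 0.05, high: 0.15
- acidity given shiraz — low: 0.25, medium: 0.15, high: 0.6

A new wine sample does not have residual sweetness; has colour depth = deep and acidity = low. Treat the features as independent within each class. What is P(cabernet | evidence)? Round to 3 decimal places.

merlot: 0.25 × 0.05 × (1−0.65) × 0.2 = 0.000875
cabernet: 0.7 × 0.5 × (1−0.95) × 0.8 = 0.014
shiraz: 0.05 × 0.5 × (1−0.3) × 0.25 = 0.004375
P(cabernet | x) = 0.014 / 0.01925 ≈ 0.727

0.727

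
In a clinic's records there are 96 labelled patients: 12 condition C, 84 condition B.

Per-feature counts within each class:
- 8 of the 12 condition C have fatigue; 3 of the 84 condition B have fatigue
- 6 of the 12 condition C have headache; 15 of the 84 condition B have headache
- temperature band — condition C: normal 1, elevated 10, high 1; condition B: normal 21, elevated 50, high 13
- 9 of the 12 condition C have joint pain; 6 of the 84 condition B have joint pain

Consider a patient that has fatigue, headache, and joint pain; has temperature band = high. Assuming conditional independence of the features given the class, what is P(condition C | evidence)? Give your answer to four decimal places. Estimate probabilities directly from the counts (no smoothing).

0.9769

condition C: (12/96) × (8/12) × (6/12) × (1/12) × (9/12) ≈ 0.00260417
condition B: (84/96) × (3/84) × (15/84) × (13/84) × (6/84) ≈ 0.0000616876
P(condition C | x) = 0.00260417 / 0.0026658576 ≈ 0.9769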